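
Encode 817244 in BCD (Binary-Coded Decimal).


Each digit → 4-bit binary:
  8 → 1000
  1 → 0001
  7 → 0111
  2 → 0010
  4 → 0100
  4 → 0100
= 1000 0001 0111 0010 0100 0100


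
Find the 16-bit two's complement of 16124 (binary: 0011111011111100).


Original: 0011111011111100
Step 1 - Invert all bits: 1100000100000011
Step 2 - Add 1: 1100000100000011 + 1
= 1100000100000100 (represents -16124)


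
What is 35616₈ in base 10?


Positional values:
Position 0: 6 × 8^0 = 6
Position 1: 1 × 8^1 = 8
Position 2: 6 × 8^2 = 384
Position 3: 5 × 8^3 = 2560
Position 4: 3 × 8^4 = 12288
Sum = 6 + 8 + 384 + 2560 + 12288
= 15246


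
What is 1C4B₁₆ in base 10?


Positional values:
Position 0: B × 16^0 = 11 × 1 = 11
Position 1: 4 × 16^1 = 4 × 16 = 64
Position 2: C × 16^2 = 12 × 256 = 3072
Position 3: 1 × 16^3 = 1 × 4096 = 4096
Sum = 11 + 64 + 3072 + 4096
= 7243


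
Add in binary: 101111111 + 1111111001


Align and add column by column (LSB to MSB, carry propagating):
  00101111111
+ 01111111001
  -----------
  col 0: 1 + 1 + 0 (carry in) = 2 → bit 0, carry out 1
  col 1: 1 + 0 + 1 (carry in) = 2 → bit 0, carry out 1
  col 2: 1 + 0 + 1 (carry in) = 2 → bit 0, carry out 1
  col 3: 1 + 1 + 1 (carry in) = 3 → bit 1, carry out 1
  col 4: 1 + 1 + 1 (carry in) = 3 → bit 1, carry out 1
  col 5: 1 + 1 + 1 (carry in) = 3 → bit 1, carry out 1
  col 6: 1 + 1 + 1 (carry in) = 3 → bit 1, carry out 1
  col 7: 0 + 1 + 1 (carry in) = 2 → bit 0, carry out 1
  col 8: 1 + 1 + 1 (carry in) = 3 → bit 1, carry out 1
  col 9: 0 + 1 + 1 (carry in) = 2 → bit 0, carry out 1
  col 10: 0 + 0 + 1 (carry in) = 1 → bit 1, carry out 0
Reading bits MSB→LSB: 10101111000
Strip leading zeros: 10101111000
= 10101111000


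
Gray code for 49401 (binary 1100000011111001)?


Binary: 1100000011111001
Gray code: G = B XOR (B >> 1)
B >> 1 = 0110000001111100
1100000011111001 XOR 0110000001111100:
  1 XOR 0 = 1
  1 XOR 1 = 0
  0 XOR 1 = 1
  0 XOR 0 = 0
  0 XOR 0 = 0
  0 XOR 0 = 0
  0 XOR 0 = 0
  0 XOR 0 = 0
  1 XOR 0 = 1
  1 XOR 1 = 0
  1 XOR 1 = 0
  1 XOR 1 = 0
  1 XOR 1 = 0
  0 XOR 1 = 1
  0 XOR 0 = 0
  1 XOR 0 = 1
= 1010000010000101


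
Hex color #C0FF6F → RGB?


Hex: #C0FF6F
R = C0₁₆ = 192
G = FF₁₆ = 255
B = 6F₁₆ = 111
= RGB(192, 255, 111)


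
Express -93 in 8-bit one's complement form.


Original: 01011101
Invert all bits:
  bit 0: 0 → 1
  bit 1: 1 → 0
  bit 2: 0 → 1
  bit 3: 1 → 0
  bit 4: 1 → 0
  bit 5: 1 → 0
  bit 6: 0 → 1
  bit 7: 1 → 0
= 10100010


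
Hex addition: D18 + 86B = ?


Align and add column by column (LSB to MSB, each column mod 16 with carry):
  0D18
+ 086B
  ----
  col 0: 8(8) + B(11) + 0 (carry in) = 19 → 3(3), carry out 1
  col 1: 1(1) + 6(6) + 1 (carry in) = 8 → 8(8), carry out 0
  col 2: D(13) + 8(8) + 0 (carry in) = 21 → 5(5), carry out 1
  col 3: 0(0) + 0(0) + 1 (carry in) = 1 → 1(1), carry out 0
Reading digits MSB→LSB: 1583
Strip leading zeros: 1583
= 0x1583


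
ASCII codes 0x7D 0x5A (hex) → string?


Codes (hex): 0x7D 0x5A
Per-code ASCII lookup:
  0x7D = 125  (special character) → '}'
  0x5A = 90  (range 65-90: uppercase, 90 - 65 = 25) → 'Z'
= '}Z'


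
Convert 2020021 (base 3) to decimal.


Positional values (base 3):
  1 × 3^0 = 1 × 1 = 1
  2 × 3^1 = 2 × 3 = 6
  0 × 3^2 = 0 × 9 = 0
  0 × 3^3 = 0 × 27 = 0
  2 × 3^4 = 2 × 81 = 162
  0 × 3^5 = 0 × 243 = 0
  2 × 3^6 = 2 × 729 = 1458
Sum = 1 + 6 + 0 + 0 + 162 + 0 + 1458
= 1627


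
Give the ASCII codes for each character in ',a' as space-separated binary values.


String: ',a'  (2 characters)
Per-character ASCII lookup:
  ',': special character: ',' = 44 → 101100
  'a': lowercase starts at 97: 'a' = 97 + 0 = 97 → 1100001
= 101100 1100001


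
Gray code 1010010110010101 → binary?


Gray code: 1010010110010101
MSB stays the same: 1
Each subsequent bit = prev_binary XOR current_gray:
  B[1] = 1 XOR 0 = 1
  B[2] = 1 XOR 1 = 0
  B[3] = 0 XOR 0 = 0
  B[4] = 0 XOR 0 = 0
  B[5] = 0 XOR 1 = 1
  B[6] = 1 XOR 0 = 1
  B[7] = 1 XOR 1 = 0
  B[8] = 0 XOR 1 = 1
  B[9] = 1 XOR 0 = 1
  B[10] = 1 XOR 0 = 1
  B[11] = 1 XOR 1 = 0
  B[12] = 0 XOR 0 = 0
  B[13] = 0 XOR 1 = 1
  B[14] = 1 XOR 0 = 1
  B[15] = 1 XOR 1 = 0
= 1100011011100110 (50918 decimal)


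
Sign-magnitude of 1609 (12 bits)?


Sign bit: 0 (positive)
Magnitude: 1609 = 11001001001
= 011001001001


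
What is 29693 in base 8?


Divide by 8 repeatedly:
29693 ÷ 8 = 3711 remainder 5
3711 ÷ 8 = 463 remainder 7
463 ÷ 8 = 57 remainder 7
57 ÷ 8 = 7 remainder 1
7 ÷ 8 = 0 remainder 7
Reading remainders bottom-up:
= 0o71775


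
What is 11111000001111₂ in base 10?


Positional values:
Bit 0: 1 × 2^0 = 1
Bit 1: 1 × 2^1 = 2
Bit 2: 1 × 2^2 = 4
Bit 3: 1 × 2^3 = 8
Bit 9: 1 × 2^9 = 512
Bit 10: 1 × 2^10 = 1024
Bit 11: 1 × 2^11 = 2048
Bit 12: 1 × 2^12 = 4096
Bit 13: 1 × 2^13 = 8192
Sum = 1 + 2 + 4 + 8 + 512 + 1024 + 2048 + 4096 + 8192
= 15887


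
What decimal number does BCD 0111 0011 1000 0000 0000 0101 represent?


Each 4-bit group → digit:
  0111 → 7
  0011 → 3
  1000 → 8
  0000 → 0
  0000 → 0
  0101 → 5
= 738005


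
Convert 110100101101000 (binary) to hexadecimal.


Group into 4-bit nibbles: 0110100101101000
  0110 = 6
  1001 = 9
  0110 = 6
  1000 = 8
= 0x6968


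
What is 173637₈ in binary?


Each octal digit → 3 binary bits:
  1 = 001
  7 = 111
  3 = 011
  6 = 110
  3 = 011
  7 = 111
Concatenate: 001 111 011 110 011 111
= 001111011110011111


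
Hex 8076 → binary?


Each hex digit → 4 binary bits:
  8 = 1000
  0 = 0000
  7 = 0111
  6 = 0110
Concatenate: 1000 0000 0111 0110
= 1000000001110110


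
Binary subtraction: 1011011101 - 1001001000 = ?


Align and subtract column by column (LSB to MSB, borrowing when needed):
  1011011101
- 1001001000
  ----------
  col 0: (1 - 0 borrow-in) - 0 → 1 - 0 = 1, borrow out 0
  col 1: (0 - 0 borrow-in) - 0 → 0 - 0 = 0, borrow out 0
  col 2: (1 - 0 borrow-in) - 0 → 1 - 0 = 1, borrow out 0
  col 3: (1 - 0 borrow-in) - 1 → 1 - 1 = 0, borrow out 0
  col 4: (1 - 0 borrow-in) - 0 → 1 - 0 = 1, borrow out 0
  col 5: (0 - 0 borrow-in) - 0 → 0 - 0 = 0, borrow out 0
  col 6: (1 - 0 borrow-in) - 1 → 1 - 1 = 0, borrow out 0
  col 7: (1 - 0 borrow-in) - 0 → 1 - 0 = 1, borrow out 0
  col 8: (0 - 0 borrow-in) - 0 → 0 - 0 = 0, borrow out 0
  col 9: (1 - 0 borrow-in) - 1 → 1 - 1 = 0, borrow out 0
Reading bits MSB→LSB: 0010010101
Strip leading zeros: 10010101
= 10010101


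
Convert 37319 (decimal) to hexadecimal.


Divide by 16 repeatedly:
37319 ÷ 16 = 2332 remainder 7 (7)
2332 ÷ 16 = 145 remainder 12 (C)
145 ÷ 16 = 9 remainder 1 (1)
9 ÷ 16 = 0 remainder 9 (9)
Reading remainders bottom-up:
= 0x91C7


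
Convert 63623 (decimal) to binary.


Divide by 2 repeatedly:
63623 ÷ 2 = 31811 remainder 1
31811 ÷ 2 = 15905 remainder 1
15905 ÷ 2 = 7952 remainder 1
7952 ÷ 2 = 3976 remainder 0
3976 ÷ 2 = 1988 remainder 0
1988 ÷ 2 = 994 remainder 0
994 ÷ 2 = 497 remainder 0
497 ÷ 2 = 248 remainder 1
248 ÷ 2 = 124 remainder 0
124 ÷ 2 = 62 remainder 0
62 ÷ 2 = 31 remainder 0
31 ÷ 2 = 15 remainder 1
15 ÷ 2 = 7 remainder 1
7 ÷ 2 = 3 remainder 1
3 ÷ 2 = 1 remainder 1
1 ÷ 2 = 0 remainder 1
Reading remainders bottom-up:
= 1111100010000111


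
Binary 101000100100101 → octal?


Group into 3-bit groups: 101000100100101
  101 = 5
  000 = 0
  100 = 4
  100 = 4
  101 = 5
= 0o50445


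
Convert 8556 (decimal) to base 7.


Divide by 7 repeatedly:
8556 ÷ 7 = 1222 remainder 2
1222 ÷ 7 = 174 remainder 4
174 ÷ 7 = 24 remainder 6
24 ÷ 7 = 3 remainder 3
3 ÷ 7 = 0 remainder 3
Reading remainders bottom-up:
= 33642


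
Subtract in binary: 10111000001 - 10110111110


Align and subtract column by column (LSB to MSB, borrowing when needed):
  10111000001
- 10110111110
  -----------
  col 0: (1 - 0 borrow-in) - 0 → 1 - 0 = 1, borrow out 0
  col 1: (0 - 0 borrow-in) - 1 → borrow from next column: (0+2) - 1 = 1, borrow out 1
  col 2: (0 - 1 borrow-in) - 1 → borrow from next column: (-1+2) - 1 = 0, borrow out 1
  col 3: (0 - 1 borrow-in) - 1 → borrow from next column: (-1+2) - 1 = 0, borrow out 1
  col 4: (0 - 1 borrow-in) - 1 → borrow from next column: (-1+2) - 1 = 0, borrow out 1
  col 5: (0 - 1 borrow-in) - 1 → borrow from next column: (-1+2) - 1 = 0, borrow out 1
  col 6: (1 - 1 borrow-in) - 0 → 0 - 0 = 0, borrow out 0
  col 7: (1 - 0 borrow-in) - 1 → 1 - 1 = 0, borrow out 0
  col 8: (1 - 0 borrow-in) - 1 → 1 - 1 = 0, borrow out 0
  col 9: (0 - 0 borrow-in) - 0 → 0 - 0 = 0, borrow out 0
  col 10: (1 - 0 borrow-in) - 1 → 1 - 1 = 0, borrow out 0
Reading bits MSB→LSB: 00000000011
Strip leading zeros: 11
= 11


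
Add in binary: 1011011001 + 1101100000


Align and add column by column (LSB to MSB, carry propagating):
  01011011001
+ 01101100000
  -----------
  col 0: 1 + 0 + 0 (carry in) = 1 → bit 1, carry out 0
  col 1: 0 + 0 + 0 (carry in) = 0 → bit 0, carry out 0
  col 2: 0 + 0 + 0 (carry in) = 0 → bit 0, carry out 0
  col 3: 1 + 0 + 0 (carry in) = 1 → bit 1, carry out 0
  col 4: 1 + 0 + 0 (carry in) = 1 → bit 1, carry out 0
  col 5: 0 + 1 + 0 (carry in) = 1 → bit 1, carry out 0
  col 6: 1 + 1 + 0 (carry in) = 2 → bit 0, carry out 1
  col 7: 1 + 0 + 1 (carry in) = 2 → bit 0, carry out 1
  col 8: 0 + 1 + 1 (carry in) = 2 → bit 0, carry out 1
  col 9: 1 + 1 + 1 (carry in) = 3 → bit 1, carry out 1
  col 10: 0 + 0 + 1 (carry in) = 1 → bit 1, carry out 0
Reading bits MSB→LSB: 11000111001
Strip leading zeros: 11000111001
= 11000111001


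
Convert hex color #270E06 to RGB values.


Hex: #270E06
R = 27₁₆ = 39
G = 0E₁₆ = 14
B = 06₁₆ = 6
= RGB(39, 14, 6)


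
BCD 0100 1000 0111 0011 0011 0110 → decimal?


Each 4-bit group → digit:
  0100 → 4
  1000 → 8
  0111 → 7
  0011 → 3
  0011 → 3
  0110 → 6
= 487336


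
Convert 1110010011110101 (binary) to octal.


Group into 3-bit groups: 001110010011110101
  001 = 1
  110 = 6
  010 = 2
  011 = 3
  110 = 6
  101 = 5
= 0o162365


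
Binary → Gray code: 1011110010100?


Binary: 1011110010100
Gray code: G = B XOR (B >> 1)
B >> 1 = 0101111001010
1011110010100 XOR 0101111001010:
  1 XOR 0 = 1
  0 XOR 1 = 1
  1 XOR 0 = 1
  1 XOR 1 = 0
  1 XOR 1 = 0
  1 XOR 1 = 0
  0 XOR 1 = 1
  0 XOR 0 = 0
  1 XOR 0 = 1
  0 XOR 1 = 1
  1 XOR 0 = 1
  0 XOR 1 = 1
  0 XOR 0 = 0
= 1110001011110


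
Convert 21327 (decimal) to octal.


Divide by 8 repeatedly:
21327 ÷ 8 = 2665 remainder 7
2665 ÷ 8 = 333 remainder 1
333 ÷ 8 = 41 remainder 5
41 ÷ 8 = 5 remainder 1
5 ÷ 8 = 0 remainder 5
Reading remainders bottom-up:
= 0o51517


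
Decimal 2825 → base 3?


Divide by 3 repeatedly:
2825 ÷ 3 = 941 remainder 2
941 ÷ 3 = 313 remainder 2
313 ÷ 3 = 104 remainder 1
104 ÷ 3 = 34 remainder 2
34 ÷ 3 = 11 remainder 1
11 ÷ 3 = 3 remainder 2
3 ÷ 3 = 1 remainder 0
1 ÷ 3 = 0 remainder 1
Reading remainders bottom-up:
= 10212122


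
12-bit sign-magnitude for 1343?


Sign bit: 0 (positive)
Magnitude: 1343 = 10100111111
= 010100111111


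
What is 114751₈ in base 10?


Positional values:
Position 0: 1 × 8^0 = 1
Position 1: 5 × 8^1 = 40
Position 2: 7 × 8^2 = 448
Position 3: 4 × 8^3 = 2048
Position 4: 1 × 8^4 = 4096
Position 5: 1 × 8^5 = 32768
Sum = 1 + 40 + 448 + 2048 + 4096 + 32768
= 39401


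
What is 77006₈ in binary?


Each octal digit → 3 binary bits:
  7 = 111
  7 = 111
  0 = 000
  0 = 000
  6 = 110
Concatenate: 111 111 000 000 110
= 111111000000110


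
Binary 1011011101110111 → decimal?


Positional values:
Bit 0: 1 × 2^0 = 1
Bit 1: 1 × 2^1 = 2
Bit 2: 1 × 2^2 = 4
Bit 4: 1 × 2^4 = 16
Bit 5: 1 × 2^5 = 32
Bit 6: 1 × 2^6 = 64
Bit 8: 1 × 2^8 = 256
Bit 9: 1 × 2^9 = 512
Bit 10: 1 × 2^10 = 1024
Bit 12: 1 × 2^12 = 4096
Bit 13: 1 × 2^13 = 8192
Bit 15: 1 × 2^15 = 32768
Sum = 1 + 2 + 4 + 16 + 32 + 64 + 256 + 512 + 1024 + 4096 + 8192 + 32768
= 46967


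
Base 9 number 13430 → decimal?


Positional values (base 9):
  0 × 9^0 = 0 × 1 = 0
  3 × 9^1 = 3 × 9 = 27
  4 × 9^2 = 4 × 81 = 324
  3 × 9^3 = 3 × 729 = 2187
  1 × 9^4 = 1 × 6561 = 6561
Sum = 0 + 27 + 324 + 2187 + 6561
= 9099


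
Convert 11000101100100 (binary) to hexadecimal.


Group into 4-bit nibbles: 0011000101100100
  0011 = 3
  0001 = 1
  0110 = 6
  0100 = 4
= 0x3164


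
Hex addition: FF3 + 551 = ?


Align and add column by column (LSB to MSB, each column mod 16 with carry):
  0FF3
+ 0551
  ----
  col 0: 3(3) + 1(1) + 0 (carry in) = 4 → 4(4), carry out 0
  col 1: F(15) + 5(5) + 0 (carry in) = 20 → 4(4), carry out 1
  col 2: F(15) + 5(5) + 1 (carry in) = 21 → 5(5), carry out 1
  col 3: 0(0) + 0(0) + 1 (carry in) = 1 → 1(1), carry out 0
Reading digits MSB→LSB: 1544
Strip leading zeros: 1544
= 0x1544


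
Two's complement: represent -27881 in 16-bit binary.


Original: 0110110011101001
Step 1 - Invert all bits: 1001001100010110
Step 2 - Add 1: 1001001100010110 + 1
= 1001001100010111 (represents -27881)


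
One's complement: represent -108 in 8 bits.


Original: 01101100
Invert all bits:
  bit 0: 0 → 1
  bit 1: 1 → 0
  bit 2: 1 → 0
  bit 3: 0 → 1
  bit 4: 1 → 0
  bit 5: 1 → 0
  bit 6: 0 → 1
  bit 7: 0 → 1
= 10010011


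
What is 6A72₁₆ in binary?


Each hex digit → 4 binary bits:
  6 = 0110
  A = 1010
  7 = 0111
  2 = 0010
Concatenate: 0110 1010 0111 0010
= 0110101001110010


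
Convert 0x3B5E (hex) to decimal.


Positional values:
Position 0: E × 16^0 = 14 × 1 = 14
Position 1: 5 × 16^1 = 5 × 16 = 80
Position 2: B × 16^2 = 11 × 256 = 2816
Position 3: 3 × 16^3 = 3 × 4096 = 12288
Sum = 14 + 80 + 2816 + 12288
= 15198


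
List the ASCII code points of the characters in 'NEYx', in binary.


String: 'NEYx'  (4 characters)
Per-character ASCII lookup:
  'N': uppercase starts at 65: 'N' = 65 + 13 = 78 → 1001110
  'E': uppercase starts at 65: 'E' = 65 + 4 = 69 → 1000101
  'Y': uppercase starts at 65: 'Y' = 65 + 24 = 89 → 1011001
  'x': lowercase starts at 97: 'x' = 97 + 23 = 120 → 1111000
= 1001110 1000101 1011001 1111000


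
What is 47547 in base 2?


Divide by 2 repeatedly:
47547 ÷ 2 = 23773 remainder 1
23773 ÷ 2 = 11886 remainder 1
11886 ÷ 2 = 5943 remainder 0
5943 ÷ 2 = 2971 remainder 1
2971 ÷ 2 = 1485 remainder 1
1485 ÷ 2 = 742 remainder 1
742 ÷ 2 = 371 remainder 0
371 ÷ 2 = 185 remainder 1
185 ÷ 2 = 92 remainder 1
92 ÷ 2 = 46 remainder 0
46 ÷ 2 = 23 remainder 0
23 ÷ 2 = 11 remainder 1
11 ÷ 2 = 5 remainder 1
5 ÷ 2 = 2 remainder 1
2 ÷ 2 = 1 remainder 0
1 ÷ 2 = 0 remainder 1
Reading remainders bottom-up:
= 1011100110111011


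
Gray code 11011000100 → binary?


Gray code: 11011000100
MSB stays the same: 1
Each subsequent bit = prev_binary XOR current_gray:
  B[1] = 1 XOR 1 = 0
  B[2] = 0 XOR 0 = 0
  B[3] = 0 XOR 1 = 1
  B[4] = 1 XOR 1 = 0
  B[5] = 0 XOR 0 = 0
  B[6] = 0 XOR 0 = 0
  B[7] = 0 XOR 0 = 0
  B[8] = 0 XOR 1 = 1
  B[9] = 1 XOR 0 = 1
  B[10] = 1 XOR 0 = 1
= 10010000111 (1159 decimal)


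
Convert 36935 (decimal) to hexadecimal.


Divide by 16 repeatedly:
36935 ÷ 16 = 2308 remainder 7 (7)
2308 ÷ 16 = 144 remainder 4 (4)
144 ÷ 16 = 9 remainder 0 (0)
9 ÷ 16 = 0 remainder 9 (9)
Reading remainders bottom-up:
= 0x9047


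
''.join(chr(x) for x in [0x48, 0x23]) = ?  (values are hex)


Codes (hex): 0x48 0x23
Per-code ASCII lookup:
  0x48 = 72  (range 65-90: uppercase, 72 - 65 = 7) → 'H'
  0x23 = 35  (special character) → '#'
= 'H#'


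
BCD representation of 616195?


Each digit → 4-bit binary:
  6 → 0110
  1 → 0001
  6 → 0110
  1 → 0001
  9 → 1001
  5 → 0101
= 0110 0001 0110 0001 1001 0101


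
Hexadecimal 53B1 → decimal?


Positional values:
Position 0: 1 × 16^0 = 1 × 1 = 1
Position 1: B × 16^1 = 11 × 16 = 176
Position 2: 3 × 16^2 = 3 × 256 = 768
Position 3: 5 × 16^3 = 5 × 4096 = 20480
Sum = 1 + 176 + 768 + 20480
= 21425


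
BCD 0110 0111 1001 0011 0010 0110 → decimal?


Each 4-bit group → digit:
  0110 → 6
  0111 → 7
  1001 → 9
  0011 → 3
  0010 → 2
  0110 → 6
= 679326


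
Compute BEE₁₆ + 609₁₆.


Align and add column by column (LSB to MSB, each column mod 16 with carry):
  0BEE
+ 0609
  ----
  col 0: E(14) + 9(9) + 0 (carry in) = 23 → 7(7), carry out 1
  col 1: E(14) + 0(0) + 1 (carry in) = 15 → F(15), carry out 0
  col 2: B(11) + 6(6) + 0 (carry in) = 17 → 1(1), carry out 1
  col 3: 0(0) + 0(0) + 1 (carry in) = 1 → 1(1), carry out 0
Reading digits MSB→LSB: 11F7
Strip leading zeros: 11F7
= 0x11F7


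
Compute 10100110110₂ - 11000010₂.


Align and subtract column by column (LSB to MSB, borrowing when needed):
  10100110110
- 00011000010
  -----------
  col 0: (0 - 0 borrow-in) - 0 → 0 - 0 = 0, borrow out 0
  col 1: (1 - 0 borrow-in) - 1 → 1 - 1 = 0, borrow out 0
  col 2: (1 - 0 borrow-in) - 0 → 1 - 0 = 1, borrow out 0
  col 3: (0 - 0 borrow-in) - 0 → 0 - 0 = 0, borrow out 0
  col 4: (1 - 0 borrow-in) - 0 → 1 - 0 = 1, borrow out 0
  col 5: (1 - 0 borrow-in) - 0 → 1 - 0 = 1, borrow out 0
  col 6: (0 - 0 borrow-in) - 1 → borrow from next column: (0+2) - 1 = 1, borrow out 1
  col 7: (0 - 1 borrow-in) - 1 → borrow from next column: (-1+2) - 1 = 0, borrow out 1
  col 8: (1 - 1 borrow-in) - 0 → 0 - 0 = 0, borrow out 0
  col 9: (0 - 0 borrow-in) - 0 → 0 - 0 = 0, borrow out 0
  col 10: (1 - 0 borrow-in) - 0 → 1 - 0 = 1, borrow out 0
Reading bits MSB→LSB: 10001110100
Strip leading zeros: 10001110100
= 10001110100


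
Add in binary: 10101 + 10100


Align and add column by column (LSB to MSB, carry propagating):
  010101
+ 010100
  ------
  col 0: 1 + 0 + 0 (carry in) = 1 → bit 1, carry out 0
  col 1: 0 + 0 + 0 (carry in) = 0 → bit 0, carry out 0
  col 2: 1 + 1 + 0 (carry in) = 2 → bit 0, carry out 1
  col 3: 0 + 0 + 1 (carry in) = 1 → bit 1, carry out 0
  col 4: 1 + 1 + 0 (carry in) = 2 → bit 0, carry out 1
  col 5: 0 + 0 + 1 (carry in) = 1 → bit 1, carry out 0
Reading bits MSB→LSB: 101001
Strip leading zeros: 101001
= 101001


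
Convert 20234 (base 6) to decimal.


Positional values (base 6):
  4 × 6^0 = 4 × 1 = 4
  3 × 6^1 = 3 × 6 = 18
  2 × 6^2 = 2 × 36 = 72
  0 × 6^3 = 0 × 216 = 0
  2 × 6^4 = 2 × 1296 = 2592
Sum = 4 + 18 + 72 + 0 + 2592
= 2686


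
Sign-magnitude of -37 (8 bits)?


Sign bit: 1 (negative)
Magnitude: 37 = 0100101
= 10100101


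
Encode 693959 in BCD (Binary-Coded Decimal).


Each digit → 4-bit binary:
  6 → 0110
  9 → 1001
  3 → 0011
  9 → 1001
  5 → 0101
  9 → 1001
= 0110 1001 0011 1001 0101 1001


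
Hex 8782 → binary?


Each hex digit → 4 binary bits:
  8 = 1000
  7 = 0111
  8 = 1000
  2 = 0010
Concatenate: 1000 0111 1000 0010
= 1000011110000010


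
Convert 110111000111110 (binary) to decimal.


Positional values:
Bit 1: 1 × 2^1 = 2
Bit 2: 1 × 2^2 = 4
Bit 3: 1 × 2^3 = 8
Bit 4: 1 × 2^4 = 16
Bit 5: 1 × 2^5 = 32
Bit 9: 1 × 2^9 = 512
Bit 10: 1 × 2^10 = 1024
Bit 11: 1 × 2^11 = 2048
Bit 13: 1 × 2^13 = 8192
Bit 14: 1 × 2^14 = 16384
Sum = 2 + 4 + 8 + 16 + 32 + 512 + 1024 + 2048 + 8192 + 16384
= 28222


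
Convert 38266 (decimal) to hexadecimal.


Divide by 16 repeatedly:
38266 ÷ 16 = 2391 remainder 10 (A)
2391 ÷ 16 = 149 remainder 7 (7)
149 ÷ 16 = 9 remainder 5 (5)
9 ÷ 16 = 0 remainder 9 (9)
Reading remainders bottom-up:
= 0x957A


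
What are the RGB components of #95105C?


Hex: #95105C
R = 95₁₆ = 149
G = 10₁₆ = 16
B = 5C₁₆ = 92
= RGB(149, 16, 92)


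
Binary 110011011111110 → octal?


Group into 3-bit groups: 110011011111110
  110 = 6
  011 = 3
  011 = 3
  111 = 7
  110 = 6
= 0o63376


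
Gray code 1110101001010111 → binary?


Gray code: 1110101001010111
MSB stays the same: 1
Each subsequent bit = prev_binary XOR current_gray:
  B[1] = 1 XOR 1 = 0
  B[2] = 0 XOR 1 = 1
  B[3] = 1 XOR 0 = 1
  B[4] = 1 XOR 1 = 0
  B[5] = 0 XOR 0 = 0
  B[6] = 0 XOR 1 = 1
  B[7] = 1 XOR 0 = 1
  B[8] = 1 XOR 0 = 1
  B[9] = 1 XOR 1 = 0
  B[10] = 0 XOR 0 = 0
  B[11] = 0 XOR 1 = 1
  B[12] = 1 XOR 0 = 1
  B[13] = 1 XOR 1 = 0
  B[14] = 0 XOR 1 = 1
  B[15] = 1 XOR 1 = 0
= 1011001110011010 (45978 decimal)


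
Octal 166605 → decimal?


Positional values:
Position 0: 5 × 8^0 = 5
Position 1: 0 × 8^1 = 0
Position 2: 6 × 8^2 = 384
Position 3: 6 × 8^3 = 3072
Position 4: 6 × 8^4 = 24576
Position 5: 1 × 8^5 = 32768
Sum = 5 + 0 + 384 + 3072 + 24576 + 32768
= 60805


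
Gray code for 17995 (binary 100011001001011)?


Binary: 100011001001011
Gray code: G = B XOR (B >> 1)
B >> 1 = 010001100100101
100011001001011 XOR 010001100100101:
  1 XOR 0 = 1
  0 XOR 1 = 1
  0 XOR 0 = 0
  0 XOR 0 = 0
  1 XOR 0 = 1
  1 XOR 1 = 0
  0 XOR 1 = 1
  0 XOR 0 = 0
  1 XOR 0 = 1
  0 XOR 1 = 1
  0 XOR 0 = 0
  1 XOR 0 = 1
  0 XOR 1 = 1
  1 XOR 0 = 1
  1 XOR 1 = 0
= 110010101101110


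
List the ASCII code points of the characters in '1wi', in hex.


String: '1wi'  (3 characters)
Per-character ASCII lookup:
  '1': digits start at 48: '1' = 48 + 1 = 49 → 0x31
  'w': lowercase starts at 97: 'w' = 97 + 22 = 119 → 0x77
  'i': lowercase starts at 97: 'i' = 97 + 8 = 105 → 0x69
= 0x31 0x77 0x69


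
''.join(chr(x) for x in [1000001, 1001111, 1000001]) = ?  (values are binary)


Codes (binary): 1000001 1001111 1000001
Per-code ASCII lookup:
  1000001 = 65  (range 65-90: uppercase, 65 - 65 = 0) → 'A'
  1001111 = 79  (range 65-90: uppercase, 79 - 65 = 14) → 'O'
  1000001 = 65  (range 65-90: uppercase, 65 - 65 = 0) → 'A'
= 'AOA'


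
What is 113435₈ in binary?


Each octal digit → 3 binary bits:
  1 = 001
  1 = 001
  3 = 011
  4 = 100
  3 = 011
  5 = 101
Concatenate: 001 001 011 100 011 101
= 001001011100011101


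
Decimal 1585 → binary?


Divide by 2 repeatedly:
1585 ÷ 2 = 792 remainder 1
792 ÷ 2 = 396 remainder 0
396 ÷ 2 = 198 remainder 0
198 ÷ 2 = 99 remainder 0
99 ÷ 2 = 49 remainder 1
49 ÷ 2 = 24 remainder 1
24 ÷ 2 = 12 remainder 0
12 ÷ 2 = 6 remainder 0
6 ÷ 2 = 3 remainder 0
3 ÷ 2 = 1 remainder 1
1 ÷ 2 = 0 remainder 1
Reading remainders bottom-up:
= 11000110001


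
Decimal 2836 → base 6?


Divide by 6 repeatedly:
2836 ÷ 6 = 472 remainder 4
472 ÷ 6 = 78 remainder 4
78 ÷ 6 = 13 remainder 0
13 ÷ 6 = 2 remainder 1
2 ÷ 6 = 0 remainder 2
Reading remainders bottom-up:
= 21044


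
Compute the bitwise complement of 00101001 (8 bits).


Original: 00101001
Invert all bits:
  bit 0: 0 → 1
  bit 1: 0 → 1
  bit 2: 1 → 0
  bit 3: 0 → 1
  bit 4: 1 → 0
  bit 5: 0 → 1
  bit 6: 0 → 1
  bit 7: 1 → 0
= 11010110


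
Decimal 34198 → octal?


Divide by 8 repeatedly:
34198 ÷ 8 = 4274 remainder 6
4274 ÷ 8 = 534 remainder 2
534 ÷ 8 = 66 remainder 6
66 ÷ 8 = 8 remainder 2
8 ÷ 8 = 1 remainder 0
1 ÷ 8 = 0 remainder 1
Reading remainders bottom-up:
= 0o102626


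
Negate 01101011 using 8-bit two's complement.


Original: 01101011
Step 1 - Invert all bits: 10010100
Step 2 - Add 1: 10010100 + 1
= 10010101 (represents -107)


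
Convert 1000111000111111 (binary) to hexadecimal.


Group into 4-bit nibbles: 1000111000111111
  1000 = 8
  1110 = E
  0011 = 3
  1111 = F
= 0x8E3F


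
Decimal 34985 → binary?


Divide by 2 repeatedly:
34985 ÷ 2 = 17492 remainder 1
17492 ÷ 2 = 8746 remainder 0
8746 ÷ 2 = 4373 remainder 0
4373 ÷ 2 = 2186 remainder 1
2186 ÷ 2 = 1093 remainder 0
1093 ÷ 2 = 546 remainder 1
546 ÷ 2 = 273 remainder 0
273 ÷ 2 = 136 remainder 1
136 ÷ 2 = 68 remainder 0
68 ÷ 2 = 34 remainder 0
34 ÷ 2 = 17 remainder 0
17 ÷ 2 = 8 remainder 1
8 ÷ 2 = 4 remainder 0
4 ÷ 2 = 2 remainder 0
2 ÷ 2 = 1 remainder 0
1 ÷ 2 = 0 remainder 1
Reading remainders bottom-up:
= 1000100010101001


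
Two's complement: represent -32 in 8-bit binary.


Original: 00100000
Step 1 - Invert all bits: 11011111
Step 2 - Add 1: 11011111 + 1
= 11100000 (represents -32)


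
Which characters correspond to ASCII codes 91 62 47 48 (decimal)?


Codes (decimal): 91 62 47 48
Per-code ASCII lookup:
  91  (special character) → '['
  62  (special character) → '>'
  47  (special character) → '/'
  48  (range 48-57: digits, 48 - 48 = 0) → '0'
= '[>/0'


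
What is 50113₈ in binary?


Each octal digit → 3 binary bits:
  5 = 101
  0 = 000
  1 = 001
  1 = 001
  3 = 011
Concatenate: 101 000 001 001 011
= 101000001001011


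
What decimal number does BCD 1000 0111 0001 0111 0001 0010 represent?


Each 4-bit group → digit:
  1000 → 8
  0111 → 7
  0001 → 1
  0111 → 7
  0001 → 1
  0010 → 2
= 871712


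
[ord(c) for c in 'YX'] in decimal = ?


String: 'YX'  (2 characters)
Per-character ASCII lookup:
  'Y': uppercase starts at 65: 'Y' = 65 + 24 = 89
  'X': uppercase starts at 65: 'X' = 65 + 23 = 88
= 89 88


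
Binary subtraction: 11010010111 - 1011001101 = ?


Align and subtract column by column (LSB to MSB, borrowing when needed):
  11010010111
- 01011001101
  -----------
  col 0: (1 - 0 borrow-in) - 1 → 1 - 1 = 0, borrow out 0
  col 1: (1 - 0 borrow-in) - 0 → 1 - 0 = 1, borrow out 0
  col 2: (1 - 0 borrow-in) - 1 → 1 - 1 = 0, borrow out 0
  col 3: (0 - 0 borrow-in) - 1 → borrow from next column: (0+2) - 1 = 1, borrow out 1
  col 4: (1 - 1 borrow-in) - 0 → 0 - 0 = 0, borrow out 0
  col 5: (0 - 0 borrow-in) - 0 → 0 - 0 = 0, borrow out 0
  col 6: (0 - 0 borrow-in) - 1 → borrow from next column: (0+2) - 1 = 1, borrow out 1
  col 7: (1 - 1 borrow-in) - 1 → borrow from next column: (0+2) - 1 = 1, borrow out 1
  col 8: (0 - 1 borrow-in) - 0 → borrow from next column: (-1+2) - 0 = 1, borrow out 1
  col 9: (1 - 1 borrow-in) - 1 → borrow from next column: (0+2) - 1 = 1, borrow out 1
  col 10: (1 - 1 borrow-in) - 0 → 0 - 0 = 0, borrow out 0
Reading bits MSB→LSB: 01111001010
Strip leading zeros: 1111001010
= 1111001010


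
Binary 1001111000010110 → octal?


Group into 3-bit groups: 001001111000010110
  001 = 1
  001 = 1
  111 = 7
  000 = 0
  010 = 2
  110 = 6
= 0o117026


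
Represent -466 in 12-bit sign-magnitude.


Sign bit: 1 (negative)
Magnitude: 466 = 00111010010
= 100111010010


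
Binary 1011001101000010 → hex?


Group into 4-bit nibbles: 1011001101000010
  1011 = B
  0011 = 3
  0100 = 4
  0010 = 2
= 0xB342


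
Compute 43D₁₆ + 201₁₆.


Align and add column by column (LSB to MSB, each column mod 16 with carry):
  043D
+ 0201
  ----
  col 0: D(13) + 1(1) + 0 (carry in) = 14 → E(14), carry out 0
  col 1: 3(3) + 0(0) + 0 (carry in) = 3 → 3(3), carry out 0
  col 2: 4(4) + 2(2) + 0 (carry in) = 6 → 6(6), carry out 0
  col 3: 0(0) + 0(0) + 0 (carry in) = 0 → 0(0), carry out 0
Reading digits MSB→LSB: 063E
Strip leading zeros: 63E
= 0x63E


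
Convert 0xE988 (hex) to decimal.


Positional values:
Position 0: 8 × 16^0 = 8 × 1 = 8
Position 1: 8 × 16^1 = 8 × 16 = 128
Position 2: 9 × 16^2 = 9 × 256 = 2304
Position 3: E × 16^3 = 14 × 4096 = 57344
Sum = 8 + 128 + 2304 + 57344
= 59784


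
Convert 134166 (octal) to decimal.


Positional values:
Position 0: 6 × 8^0 = 6
Position 1: 6 × 8^1 = 48
Position 2: 1 × 8^2 = 64
Position 3: 4 × 8^3 = 2048
Position 4: 3 × 8^4 = 12288
Position 5: 1 × 8^5 = 32768
Sum = 6 + 48 + 64 + 2048 + 12288 + 32768
= 47222


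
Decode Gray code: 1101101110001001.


Gray code: 1101101110001001
MSB stays the same: 1
Each subsequent bit = prev_binary XOR current_gray:
  B[1] = 1 XOR 1 = 0
  B[2] = 0 XOR 0 = 0
  B[3] = 0 XOR 1 = 1
  B[4] = 1 XOR 1 = 0
  B[5] = 0 XOR 0 = 0
  B[6] = 0 XOR 1 = 1
  B[7] = 1 XOR 1 = 0
  B[8] = 0 XOR 1 = 1
  B[9] = 1 XOR 0 = 1
  B[10] = 1 XOR 0 = 1
  B[11] = 1 XOR 0 = 1
  B[12] = 1 XOR 1 = 0
  B[13] = 0 XOR 0 = 0
  B[14] = 0 XOR 0 = 0
  B[15] = 0 XOR 1 = 1
= 1001001011110001 (37617 decimal)


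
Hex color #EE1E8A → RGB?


Hex: #EE1E8A
R = EE₁₆ = 238
G = 1E₁₆ = 30
B = 8A₁₆ = 138
= RGB(238, 30, 138)


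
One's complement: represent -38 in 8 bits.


Original: 00100110
Invert all bits:
  bit 0: 0 → 1
  bit 1: 0 → 1
  bit 2: 1 → 0
  bit 3: 0 → 1
  bit 4: 0 → 1
  bit 5: 1 → 0
  bit 6: 1 → 0
  bit 7: 0 → 1
= 11011001


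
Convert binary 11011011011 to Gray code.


Binary: 11011011011
Gray code: G = B XOR (B >> 1)
B >> 1 = 01101101101
11011011011 XOR 01101101101:
  1 XOR 0 = 1
  1 XOR 1 = 0
  0 XOR 1 = 1
  1 XOR 0 = 1
  1 XOR 1 = 0
  0 XOR 1 = 1
  1 XOR 0 = 1
  1 XOR 1 = 0
  0 XOR 1 = 1
  1 XOR 0 = 1
  1 XOR 1 = 0
= 10110110110


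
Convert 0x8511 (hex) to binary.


Each hex digit → 4 binary bits:
  8 = 1000
  5 = 0101
  1 = 0001
  1 = 0001
Concatenate: 1000 0101 0001 0001
= 1000010100010001


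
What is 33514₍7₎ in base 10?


Positional values (base 7):
  4 × 7^0 = 4 × 1 = 4
  1 × 7^1 = 1 × 7 = 7
  5 × 7^2 = 5 × 49 = 245
  3 × 7^3 = 3 × 343 = 1029
  3 × 7^4 = 3 × 2401 = 7203
Sum = 4 + 7 + 245 + 1029 + 7203
= 8488


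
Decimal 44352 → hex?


Divide by 16 repeatedly:
44352 ÷ 16 = 2772 remainder 0 (0)
2772 ÷ 16 = 173 remainder 4 (4)
173 ÷ 16 = 10 remainder 13 (D)
10 ÷ 16 = 0 remainder 10 (A)
Reading remainders bottom-up:
= 0xAD40


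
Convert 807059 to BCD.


Each digit → 4-bit binary:
  8 → 1000
  0 → 0000
  7 → 0111
  0 → 0000
  5 → 0101
  9 → 1001
= 1000 0000 0111 0000 0101 1001


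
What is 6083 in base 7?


Divide by 7 repeatedly:
6083 ÷ 7 = 869 remainder 0
869 ÷ 7 = 124 remainder 1
124 ÷ 7 = 17 remainder 5
17 ÷ 7 = 2 remainder 3
2 ÷ 7 = 0 remainder 2
Reading remainders bottom-up:
= 23510


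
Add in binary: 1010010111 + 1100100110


Align and add column by column (LSB to MSB, carry propagating):
  01010010111
+ 01100100110
  -----------
  col 0: 1 + 0 + 0 (carry in) = 1 → bit 1, carry out 0
  col 1: 1 + 1 + 0 (carry in) = 2 → bit 0, carry out 1
  col 2: 1 + 1 + 1 (carry in) = 3 → bit 1, carry out 1
  col 3: 0 + 0 + 1 (carry in) = 1 → bit 1, carry out 0
  col 4: 1 + 0 + 0 (carry in) = 1 → bit 1, carry out 0
  col 5: 0 + 1 + 0 (carry in) = 1 → bit 1, carry out 0
  col 6: 0 + 0 + 0 (carry in) = 0 → bit 0, carry out 0
  col 7: 1 + 0 + 0 (carry in) = 1 → bit 1, carry out 0
  col 8: 0 + 1 + 0 (carry in) = 1 → bit 1, carry out 0
  col 9: 1 + 1 + 0 (carry in) = 2 → bit 0, carry out 1
  col 10: 0 + 0 + 1 (carry in) = 1 → bit 1, carry out 0
Reading bits MSB→LSB: 10110111101
Strip leading zeros: 10110111101
= 10110111101


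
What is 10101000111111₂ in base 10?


Positional values:
Bit 0: 1 × 2^0 = 1
Bit 1: 1 × 2^1 = 2
Bit 2: 1 × 2^2 = 4
Bit 3: 1 × 2^3 = 8
Bit 4: 1 × 2^4 = 16
Bit 5: 1 × 2^5 = 32
Bit 9: 1 × 2^9 = 512
Bit 11: 1 × 2^11 = 2048
Bit 13: 1 × 2^13 = 8192
Sum = 1 + 2 + 4 + 8 + 16 + 32 + 512 + 2048 + 8192
= 10815


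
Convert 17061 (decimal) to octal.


Divide by 8 repeatedly:
17061 ÷ 8 = 2132 remainder 5
2132 ÷ 8 = 266 remainder 4
266 ÷ 8 = 33 remainder 2
33 ÷ 8 = 4 remainder 1
4 ÷ 8 = 0 remainder 4
Reading remainders bottom-up:
= 0o41245


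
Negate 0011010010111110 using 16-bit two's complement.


Original: 0011010010111110
Step 1 - Invert all bits: 1100101101000001
Step 2 - Add 1: 1100101101000001 + 1
= 1100101101000010 (represents -13502)


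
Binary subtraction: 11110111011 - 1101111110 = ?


Align and subtract column by column (LSB to MSB, borrowing when needed):
  11110111011
- 01101111110
  -----------
  col 0: (1 - 0 borrow-in) - 0 → 1 - 0 = 1, borrow out 0
  col 1: (1 - 0 borrow-in) - 1 → 1 - 1 = 0, borrow out 0
  col 2: (0 - 0 borrow-in) - 1 → borrow from next column: (0+2) - 1 = 1, borrow out 1
  col 3: (1 - 1 borrow-in) - 1 → borrow from next column: (0+2) - 1 = 1, borrow out 1
  col 4: (1 - 1 borrow-in) - 1 → borrow from next column: (0+2) - 1 = 1, borrow out 1
  col 5: (1 - 1 borrow-in) - 1 → borrow from next column: (0+2) - 1 = 1, borrow out 1
  col 6: (0 - 1 borrow-in) - 1 → borrow from next column: (-1+2) - 1 = 0, borrow out 1
  col 7: (1 - 1 borrow-in) - 0 → 0 - 0 = 0, borrow out 0
  col 8: (1 - 0 borrow-in) - 1 → 1 - 1 = 0, borrow out 0
  col 9: (1 - 0 borrow-in) - 1 → 1 - 1 = 0, borrow out 0
  col 10: (1 - 0 borrow-in) - 0 → 1 - 0 = 1, borrow out 0
Reading bits MSB→LSB: 10000111101
Strip leading zeros: 10000111101
= 10000111101


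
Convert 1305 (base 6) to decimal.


Positional values (base 6):
  5 × 6^0 = 5 × 1 = 5
  0 × 6^1 = 0 × 6 = 0
  3 × 6^2 = 3 × 36 = 108
  1 × 6^3 = 1 × 216 = 216
Sum = 5 + 0 + 108 + 216
= 329


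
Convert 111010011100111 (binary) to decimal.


Positional values:
Bit 0: 1 × 2^0 = 1
Bit 1: 1 × 2^1 = 2
Bit 2: 1 × 2^2 = 4
Bit 5: 1 × 2^5 = 32
Bit 6: 1 × 2^6 = 64
Bit 7: 1 × 2^7 = 128
Bit 10: 1 × 2^10 = 1024
Bit 12: 1 × 2^12 = 4096
Bit 13: 1 × 2^13 = 8192
Bit 14: 1 × 2^14 = 16384
Sum = 1 + 2 + 4 + 32 + 64 + 128 + 1024 + 4096 + 8192 + 16384
= 29927


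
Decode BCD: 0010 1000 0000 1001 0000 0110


Each 4-bit group → digit:
  0010 → 2
  1000 → 8
  0000 → 0
  1001 → 9
  0000 → 0
  0110 → 6
= 280906


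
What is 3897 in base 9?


Divide by 9 repeatedly:
3897 ÷ 9 = 433 remainder 0
433 ÷ 9 = 48 remainder 1
48 ÷ 9 = 5 remainder 3
5 ÷ 9 = 0 remainder 5
Reading remainders bottom-up:
= 5310


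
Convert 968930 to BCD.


Each digit → 4-bit binary:
  9 → 1001
  6 → 0110
  8 → 1000
  9 → 1001
  3 → 0011
  0 → 0000
= 1001 0110 1000 1001 0011 0000


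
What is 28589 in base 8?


Divide by 8 repeatedly:
28589 ÷ 8 = 3573 remainder 5
3573 ÷ 8 = 446 remainder 5
446 ÷ 8 = 55 remainder 6
55 ÷ 8 = 6 remainder 7
6 ÷ 8 = 0 remainder 6
Reading remainders bottom-up:
= 0o67655


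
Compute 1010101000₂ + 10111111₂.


Align and add column by column (LSB to MSB, carry propagating):
  01010101000
+ 00010111111
  -----------
  col 0: 0 + 1 + 0 (carry in) = 1 → bit 1, carry out 0
  col 1: 0 + 1 + 0 (carry in) = 1 → bit 1, carry out 0
  col 2: 0 + 1 + 0 (carry in) = 1 → bit 1, carry out 0
  col 3: 1 + 1 + 0 (carry in) = 2 → bit 0, carry out 1
  col 4: 0 + 1 + 1 (carry in) = 2 → bit 0, carry out 1
  col 5: 1 + 1 + 1 (carry in) = 3 → bit 1, carry out 1
  col 6: 0 + 0 + 1 (carry in) = 1 → bit 1, carry out 0
  col 7: 1 + 1 + 0 (carry in) = 2 → bit 0, carry out 1
  col 8: 0 + 0 + 1 (carry in) = 1 → bit 1, carry out 0
  col 9: 1 + 0 + 0 (carry in) = 1 → bit 1, carry out 0
  col 10: 0 + 0 + 0 (carry in) = 0 → bit 0, carry out 0
Reading bits MSB→LSB: 01101100111
Strip leading zeros: 1101100111
= 1101100111


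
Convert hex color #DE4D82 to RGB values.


Hex: #DE4D82
R = DE₁₆ = 222
G = 4D₁₆ = 77
B = 82₁₆ = 130
= RGB(222, 77, 130)


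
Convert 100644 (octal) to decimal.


Positional values:
Position 0: 4 × 8^0 = 4
Position 1: 4 × 8^1 = 32
Position 2: 6 × 8^2 = 384
Position 3: 0 × 8^3 = 0
Position 4: 0 × 8^4 = 0
Position 5: 1 × 8^5 = 32768
Sum = 4 + 32 + 384 + 0 + 0 + 32768
= 33188


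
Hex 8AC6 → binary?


Each hex digit → 4 binary bits:
  8 = 1000
  A = 1010
  C = 1100
  6 = 0110
Concatenate: 1000 1010 1100 0110
= 1000101011000110


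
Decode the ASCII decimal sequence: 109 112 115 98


Codes (decimal): 109 112 115 98
Per-code ASCII lookup:
  109  (range 97-122: lowercase, 109 - 97 = 12) → 'm'
  112  (range 97-122: lowercase, 112 - 97 = 15) → 'p'
  115  (range 97-122: lowercase, 115 - 97 = 18) → 's'
  98  (range 97-122: lowercase, 98 - 97 = 1) → 'b'
= 'mpsb'


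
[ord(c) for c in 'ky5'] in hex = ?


String: 'ky5'  (3 characters)
Per-character ASCII lookup:
  'k': lowercase starts at 97: 'k' = 97 + 10 = 107 → 0x6B
  'y': lowercase starts at 97: 'y' = 97 + 24 = 121 → 0x79
  '5': digits start at 48: '5' = 48 + 5 = 53 → 0x35
= 0x6B 0x79 0x35


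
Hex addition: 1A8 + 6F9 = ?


Align and add column by column (LSB to MSB, each column mod 16 with carry):
  01A8
+ 06F9
  ----
  col 0: 8(8) + 9(9) + 0 (carry in) = 17 → 1(1), carry out 1
  col 1: A(10) + F(15) + 1 (carry in) = 26 → A(10), carry out 1
  col 2: 1(1) + 6(6) + 1 (carry in) = 8 → 8(8), carry out 0
  col 3: 0(0) + 0(0) + 0 (carry in) = 0 → 0(0), carry out 0
Reading digits MSB→LSB: 08A1
Strip leading zeros: 8A1
= 0x8A1


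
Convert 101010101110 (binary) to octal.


Group into 3-bit groups: 101010101110
  101 = 5
  010 = 2
  101 = 5
  110 = 6
= 0o5256


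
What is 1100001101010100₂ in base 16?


Group into 4-bit nibbles: 1100001101010100
  1100 = C
  0011 = 3
  0101 = 5
  0100 = 4
= 0xC354


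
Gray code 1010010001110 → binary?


Gray code: 1010010001110
MSB stays the same: 1
Each subsequent bit = prev_binary XOR current_gray:
  B[1] = 1 XOR 0 = 1
  B[2] = 1 XOR 1 = 0
  B[3] = 0 XOR 0 = 0
  B[4] = 0 XOR 0 = 0
  B[5] = 0 XOR 1 = 1
  B[6] = 1 XOR 0 = 1
  B[7] = 1 XOR 0 = 1
  B[8] = 1 XOR 0 = 1
  B[9] = 1 XOR 1 = 0
  B[10] = 0 XOR 1 = 1
  B[11] = 1 XOR 1 = 0
  B[12] = 0 XOR 0 = 0
= 1100011110100 (6388 decimal)


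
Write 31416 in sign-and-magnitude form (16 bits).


Sign bit: 0 (positive)
Magnitude: 31416 = 111101010111000
= 0111101010111000


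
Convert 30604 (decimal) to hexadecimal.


Divide by 16 repeatedly:
30604 ÷ 16 = 1912 remainder 12 (C)
1912 ÷ 16 = 119 remainder 8 (8)
119 ÷ 16 = 7 remainder 7 (7)
7 ÷ 16 = 0 remainder 7 (7)
Reading remainders bottom-up:
= 0x778C


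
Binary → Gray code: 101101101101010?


Binary: 101101101101010
Gray code: G = B XOR (B >> 1)
B >> 1 = 010110110110101
101101101101010 XOR 010110110110101:
  1 XOR 0 = 1
  0 XOR 1 = 1
  1 XOR 0 = 1
  1 XOR 1 = 0
  0 XOR 1 = 1
  1 XOR 0 = 1
  1 XOR 1 = 0
  0 XOR 1 = 1
  1 XOR 0 = 1
  1 XOR 1 = 0
  0 XOR 1 = 1
  1 XOR 0 = 1
  0 XOR 1 = 1
  1 XOR 0 = 1
  0 XOR 1 = 1
= 111011011011111


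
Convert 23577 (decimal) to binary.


Divide by 2 repeatedly:
23577 ÷ 2 = 11788 remainder 1
11788 ÷ 2 = 5894 remainder 0
5894 ÷ 2 = 2947 remainder 0
2947 ÷ 2 = 1473 remainder 1
1473 ÷ 2 = 736 remainder 1
736 ÷ 2 = 368 remainder 0
368 ÷ 2 = 184 remainder 0
184 ÷ 2 = 92 remainder 0
92 ÷ 2 = 46 remainder 0
46 ÷ 2 = 23 remainder 0
23 ÷ 2 = 11 remainder 1
11 ÷ 2 = 5 remainder 1
5 ÷ 2 = 2 remainder 1
2 ÷ 2 = 1 remainder 0
1 ÷ 2 = 0 remainder 1
Reading remainders bottom-up:
= 101110000011001


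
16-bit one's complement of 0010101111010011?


Original: 0010101111010011
Invert all bits:
  bit 0: 0 → 1
  bit 1: 0 → 1
  bit 2: 1 → 0
  bit 3: 0 → 1
  bit 4: 1 → 0
  bit 5: 0 → 1
  bit 6: 1 → 0
  bit 7: 1 → 0
  bit 8: 1 → 0
  bit 9: 1 → 0
  bit 10: 0 → 1
  bit 11: 1 → 0
  bit 12: 0 → 1
  bit 13: 0 → 1
  bit 14: 1 → 0
  bit 15: 1 → 0
= 1101010000101100


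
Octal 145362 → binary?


Each octal digit → 3 binary bits:
  1 = 001
  4 = 100
  5 = 101
  3 = 011
  6 = 110
  2 = 010
Concatenate: 001 100 101 011 110 010
= 001100101011110010


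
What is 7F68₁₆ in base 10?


Positional values:
Position 0: 8 × 16^0 = 8 × 1 = 8
Position 1: 6 × 16^1 = 6 × 16 = 96
Position 2: F × 16^2 = 15 × 256 = 3840
Position 3: 7 × 16^3 = 7 × 4096 = 28672
Sum = 8 + 96 + 3840 + 28672
= 32616


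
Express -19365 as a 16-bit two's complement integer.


Original: 0100101110100101
Step 1 - Invert all bits: 1011010001011010
Step 2 - Add 1: 1011010001011010 + 1
= 1011010001011011 (represents -19365)


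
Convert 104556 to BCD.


Each digit → 4-bit binary:
  1 → 0001
  0 → 0000
  4 → 0100
  5 → 0101
  5 → 0101
  6 → 0110
= 0001 0000 0100 0101 0101 0110


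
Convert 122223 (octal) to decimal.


Positional values:
Position 0: 3 × 8^0 = 3
Position 1: 2 × 8^1 = 16
Position 2: 2 × 8^2 = 128
Position 3: 2 × 8^3 = 1024
Position 4: 2 × 8^4 = 8192
Position 5: 1 × 8^5 = 32768
Sum = 3 + 16 + 128 + 1024 + 8192 + 32768
= 42131


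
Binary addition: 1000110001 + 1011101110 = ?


Align and add column by column (LSB to MSB, carry propagating):
  01000110001
+ 01011101110
  -----------
  col 0: 1 + 0 + 0 (carry in) = 1 → bit 1, carry out 0
  col 1: 0 + 1 + 0 (carry in) = 1 → bit 1, carry out 0
  col 2: 0 + 1 + 0 (carry in) = 1 → bit 1, carry out 0
  col 3: 0 + 1 + 0 (carry in) = 1 → bit 1, carry out 0
  col 4: 1 + 0 + 0 (carry in) = 1 → bit 1, carry out 0
  col 5: 1 + 1 + 0 (carry in) = 2 → bit 0, carry out 1
  col 6: 0 + 1 + 1 (carry in) = 2 → bit 0, carry out 1
  col 7: 0 + 1 + 1 (carry in) = 2 → bit 0, carry out 1
  col 8: 0 + 0 + 1 (carry in) = 1 → bit 1, carry out 0
  col 9: 1 + 1 + 0 (carry in) = 2 → bit 0, carry out 1
  col 10: 0 + 0 + 1 (carry in) = 1 → bit 1, carry out 0
Reading bits MSB→LSB: 10100011111
Strip leading zeros: 10100011111
= 10100011111
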